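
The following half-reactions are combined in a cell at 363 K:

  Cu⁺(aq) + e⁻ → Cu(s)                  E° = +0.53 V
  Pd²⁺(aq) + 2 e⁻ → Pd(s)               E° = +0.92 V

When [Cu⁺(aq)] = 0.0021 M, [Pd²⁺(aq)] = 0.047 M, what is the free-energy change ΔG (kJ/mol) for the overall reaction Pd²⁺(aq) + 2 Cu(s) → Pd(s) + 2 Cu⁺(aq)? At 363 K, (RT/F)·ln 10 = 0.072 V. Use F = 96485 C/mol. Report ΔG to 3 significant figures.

−103 kJ/mol

With Pd²⁺/Pd reduced at the cathode, E°cell = +0.92 − (+0.53) = +0.39 V and n = 2.
Q = [Cu⁺(aq)]^2 / [Pd²⁺(aq)] = 9.38×10^−5, so log Q = −4.028 and E = +0.39 − (0.072/2)(−4.028) = +0.5350 V.
Then ΔG = −nFE = −2 × 96485 × +0.5350 J/mol = −103 kJ/mol.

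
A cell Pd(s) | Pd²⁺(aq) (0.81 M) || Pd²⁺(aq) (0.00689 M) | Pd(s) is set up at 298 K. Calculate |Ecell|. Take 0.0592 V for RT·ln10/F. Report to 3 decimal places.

For a concentration cell E°cell = 0, since both electrodes use the same couple.
The compartment with the higher Pd²⁺(aq) concentration (0.81 M) acts as the cathode; ions are reduced there and produced at the dilute (0.00689 M) anode.
With n = 2, Ecell = −(0.0592/2)·log([dilute]/[conc]) = −(0.0592/2)·log(0.00689/0.81) = +0.061 V.

0.061 V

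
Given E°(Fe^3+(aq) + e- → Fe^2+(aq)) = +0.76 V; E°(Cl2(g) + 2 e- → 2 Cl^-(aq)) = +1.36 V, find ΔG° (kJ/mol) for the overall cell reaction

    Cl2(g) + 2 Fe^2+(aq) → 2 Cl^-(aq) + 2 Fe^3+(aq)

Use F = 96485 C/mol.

In the reaction as written Cl2(g) is reduced, so the Cl₂/Cl⁻ couple is the cathode and Fe³⁺/Fe²⁺ is the anode.
E°cell = +1.36 − (+0.76) = +0.60 V; balancing electrons gives n = 2.
ΔG° = −nFE°cell = −(2)(96485)(+0.60) J/mol = −116 kJ/mol.

−116 kJ/mol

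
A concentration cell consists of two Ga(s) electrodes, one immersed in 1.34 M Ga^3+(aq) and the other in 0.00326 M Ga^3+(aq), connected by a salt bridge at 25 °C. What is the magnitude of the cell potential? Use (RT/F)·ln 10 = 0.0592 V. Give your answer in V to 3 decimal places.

0.052 V

For a concentration cell E°cell = 0, since both electrodes use the same couple.
The compartment with the higher Ga^3+(aq) concentration (1.34 M) acts as the cathode; ions are reduced there and produced at the dilute (0.00326 M) anode.
With n = 3, Ecell = −(0.0592/3)·log([dilute]/[conc]) = −(0.0592/3)·log(0.00326/1.34) = +0.052 V.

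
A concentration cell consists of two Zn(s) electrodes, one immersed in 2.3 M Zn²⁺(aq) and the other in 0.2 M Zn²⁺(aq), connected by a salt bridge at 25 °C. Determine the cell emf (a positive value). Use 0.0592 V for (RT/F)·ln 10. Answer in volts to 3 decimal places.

0.031 V

For a concentration cell E°cell = 0, since both electrodes use the same couple.
The compartment with the higher Zn²⁺(aq) concentration (2.3 M) acts as the cathode; ions are reduced there and produced at the dilute (0.2 M) anode.
With n = 2, Ecell = −(0.0592/2)·log([dilute]/[conc]) = −(0.0592/2)·log(0.2/2.3) = +0.031 V.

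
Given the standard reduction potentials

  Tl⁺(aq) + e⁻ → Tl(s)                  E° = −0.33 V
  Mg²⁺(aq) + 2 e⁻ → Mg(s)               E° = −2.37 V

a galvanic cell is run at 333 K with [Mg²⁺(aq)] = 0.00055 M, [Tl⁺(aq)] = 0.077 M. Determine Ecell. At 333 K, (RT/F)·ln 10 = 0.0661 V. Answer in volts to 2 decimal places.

Since E°(Tl⁺/Tl) > E°(Mg²⁺/Mg), Tl⁺/Tl serves as the cathode.
E°cell = E°cat − E°an = −0.33 − (−2.37) = +2.04 V; n = 2.
For the overall reaction 2 Tl⁺(aq) + Mg(s) → 2 Tl(s) + Mg²⁺(aq), Q = [Mg²⁺(aq)] / [Tl⁺(aq)]^2 = 0.0928, giving log Q = −1.033.
By the Nernst equation, E = +2.04 − (0.0661/2)·(−1.033) = +2.07 V.

+2.07 V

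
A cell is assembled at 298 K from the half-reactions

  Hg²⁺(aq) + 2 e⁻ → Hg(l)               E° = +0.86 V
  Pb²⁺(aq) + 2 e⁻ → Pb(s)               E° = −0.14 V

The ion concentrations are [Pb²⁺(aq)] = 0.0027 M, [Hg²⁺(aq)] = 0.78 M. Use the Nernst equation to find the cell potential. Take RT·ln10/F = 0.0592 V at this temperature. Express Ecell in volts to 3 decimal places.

Hg²⁺/Hg is reduced (cathode, E° = +0.86 V) and Pb²⁺/Pb is oxidized (anode).
E°cell = E°cat − E°an = +0.86 − (−0.14) = +1.00 V; n = 2.
Balancing gives Hg²⁺(aq) + Pb(s) → Hg(l) + Pb²⁺(aq); hence Q = [Pb²⁺(aq)] / [Hg²⁺(aq)] = 0.00346 (log Q = −2.461).
E = E° − (0.0592/n)·log Q = +1.00 − (0.0592/2)(−2.461) = +1.073 V.

+1.073 V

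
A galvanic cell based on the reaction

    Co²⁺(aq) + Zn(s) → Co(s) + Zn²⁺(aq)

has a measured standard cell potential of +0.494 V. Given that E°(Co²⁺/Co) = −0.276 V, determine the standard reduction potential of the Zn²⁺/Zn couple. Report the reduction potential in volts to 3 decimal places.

In the reaction as written the Co²⁺/Co couple is reduced (cathode) and Zn²⁺/Zn is oxidized (anode), so E°cell = E°(Co²⁺/Co) − E°(Zn²⁺/Zn).
E°(Zn²⁺/Zn) = E°(cathode) − E°cell = −0.276 − (+0.494) = −0.770 V.

−0.770 V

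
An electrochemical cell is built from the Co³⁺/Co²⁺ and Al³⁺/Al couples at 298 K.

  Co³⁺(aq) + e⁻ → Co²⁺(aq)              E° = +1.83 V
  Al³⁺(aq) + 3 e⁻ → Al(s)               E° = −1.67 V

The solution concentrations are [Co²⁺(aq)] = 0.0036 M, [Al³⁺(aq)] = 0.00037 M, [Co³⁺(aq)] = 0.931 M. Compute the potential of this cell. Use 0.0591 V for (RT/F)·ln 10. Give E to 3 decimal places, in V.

Since E°(Co³⁺/Co²⁺) > E°(Al³⁺/Al), Co³⁺/Co²⁺ serves as the cathode.
The standard potential is +1.83 − (−1.67) = +3.50 V and the balanced reaction transfers n = 3 electrons.
For the overall reaction 3 Co³⁺(aq) + Al(s) → 3 Co²⁺(aq) + Al³⁺(aq), Q = ([Co²⁺(aq)]^3·[Al³⁺(aq)]) / [Co³⁺(aq)]^3 = 2.14×10^−11, giving log Q = −10.670.
By the Nernst equation, E = +3.50 − (0.0591/3)·(−10.670) = +3.710 V.

+3.710 V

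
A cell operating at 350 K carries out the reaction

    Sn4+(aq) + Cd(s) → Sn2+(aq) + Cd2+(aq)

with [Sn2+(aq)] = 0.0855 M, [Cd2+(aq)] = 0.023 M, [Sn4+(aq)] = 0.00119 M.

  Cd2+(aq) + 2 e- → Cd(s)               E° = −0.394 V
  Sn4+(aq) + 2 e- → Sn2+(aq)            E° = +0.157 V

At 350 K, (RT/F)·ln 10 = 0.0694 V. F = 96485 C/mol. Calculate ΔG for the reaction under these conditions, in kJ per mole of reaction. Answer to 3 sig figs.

−105 kJ/mol

The standard cell potential is +0.157 − (−0.394) = +0.551 V, with n = 2 electrons in the balanced equation.
Here Q = ([Sn2+(aq)]·[Cd2+(aq)]) / [Sn4+(aq)] = 1.65 (log Q = 0.218), giving E = +0.551 − (0.0694/2)·(0.218) = +0.5434 V.
Then ΔG = −nFE = −2 × 96485 × +0.5434 J/mol = −105 kJ/mol.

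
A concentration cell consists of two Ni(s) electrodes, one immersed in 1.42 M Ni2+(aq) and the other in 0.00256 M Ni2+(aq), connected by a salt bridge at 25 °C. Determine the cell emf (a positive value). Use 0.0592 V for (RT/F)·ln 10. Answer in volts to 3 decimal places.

For a concentration cell E°cell = 0, since both electrodes use the same couple.
The compartment with the higher Ni2+(aq) concentration (1.42 M) acts as the cathode; ions are reduced there and produced at the dilute (0.00256 M) anode.
With n = 2, Ecell = −(0.0592/2)·log([dilute]/[conc]) = −(0.0592/2)·log(0.00256/1.42) = +0.081 V.

0.081 V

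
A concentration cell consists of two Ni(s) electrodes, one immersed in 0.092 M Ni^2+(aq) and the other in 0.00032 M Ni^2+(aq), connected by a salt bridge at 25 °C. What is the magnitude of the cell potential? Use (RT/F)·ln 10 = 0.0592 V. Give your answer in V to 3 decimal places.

For a concentration cell E°cell = 0, since both electrodes use the same couple.
The compartment with the higher Ni^2+(aq) concentration (0.092 M) acts as the cathode; ions are reduced there and produced at the dilute (0.00032 M) anode.
With n = 2, Ecell = −(0.0592/2)·log([dilute]/[conc]) = −(0.0592/2)·log(0.00032/0.092) = +0.073 V.

0.073 V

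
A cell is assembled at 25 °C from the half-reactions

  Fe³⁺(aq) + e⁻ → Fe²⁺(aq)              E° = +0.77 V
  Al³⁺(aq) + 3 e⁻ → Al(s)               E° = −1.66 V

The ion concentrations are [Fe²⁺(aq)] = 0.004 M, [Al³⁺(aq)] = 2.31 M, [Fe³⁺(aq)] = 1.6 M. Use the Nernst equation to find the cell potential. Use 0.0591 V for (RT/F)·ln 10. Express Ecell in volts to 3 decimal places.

+2.577 V

The Fe³⁺/Fe²⁺ couple has the more positive E°, so it is the cathode; Al³⁺/Al is the anode.
E°cell = +0.77 − (−1.66) = +2.43 V, with n = 3 electrons transferred.
Balancing gives 3 Fe³⁺(aq) + Al(s) → 3 Fe²⁺(aq) + Al³⁺(aq); hence Q = ([Fe²⁺(aq)]^3·[Al³⁺(aq)]) / [Fe³⁺(aq)]^3 = 3.61×10^−8 (log Q = −7.443).
By the Nernst equation, E = +2.43 − (0.0591/3)·(−7.443) = +2.577 V.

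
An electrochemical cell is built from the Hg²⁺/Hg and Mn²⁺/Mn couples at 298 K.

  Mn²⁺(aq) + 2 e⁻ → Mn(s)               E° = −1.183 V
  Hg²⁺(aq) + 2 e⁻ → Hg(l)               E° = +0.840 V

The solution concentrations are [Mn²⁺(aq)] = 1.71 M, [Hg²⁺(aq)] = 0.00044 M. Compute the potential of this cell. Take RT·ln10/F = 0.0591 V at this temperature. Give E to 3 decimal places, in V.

Since E°(Hg²⁺/Hg) > E°(Mn²⁺/Mn), Hg²⁺/Hg serves as the cathode.
The standard potential is +0.840 − (−1.183) = +2.023 V and the balanced reaction transfers n = 2 electrons.
For the overall reaction Hg²⁺(aq) + Mn(s) → Hg(l) + Mn²⁺(aq), Q = [Mn²⁺(aq)] / [Hg²⁺(aq)] = 3.89×10^3, giving log Q = 3.590.
Applying E = E° − (RT ln10/nF)·log Q gives +2.023 − (0.0591/2)(3.590) = +1.917 V.

+1.917 V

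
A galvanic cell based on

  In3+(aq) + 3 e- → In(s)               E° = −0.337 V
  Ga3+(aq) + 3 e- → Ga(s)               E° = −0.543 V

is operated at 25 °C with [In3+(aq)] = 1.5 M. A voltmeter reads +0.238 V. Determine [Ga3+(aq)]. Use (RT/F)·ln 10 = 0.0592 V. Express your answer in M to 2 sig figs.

With In³⁺/In at the cathode and Ga³⁺/Ga at the anode, E°cell = −0.337 − (−0.543) = +0.206 V (n = 3).
Since E = E° − (0.0592/n)·log Q, log Q = n(E° − E)/0.0592 = −1.622.
The balanced reaction is In3+(aq) + Ga(s) → In(s) + Ga3+(aq), so Q = [Ga3+(aq)] / [In3+(aq)].
Solving for the unknown gives log [Ga3+(aq)] = −1.446, so [Ga3+(aq)] ≈ 0.036 M.

0.036 M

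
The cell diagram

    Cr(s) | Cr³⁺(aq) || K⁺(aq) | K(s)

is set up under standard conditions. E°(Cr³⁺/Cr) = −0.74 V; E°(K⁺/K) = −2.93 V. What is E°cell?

−2.19 V

By convention the left-hand electrode in cell notation is the anode (oxidation) and the right-hand electrode is the cathode (reduction).
E°cell = E°(right) − E°(left) = −2.93 − (−0.74) = −2.19 V.
The negative sign shows that, as written, the cell would require an external voltage to drive the reaction.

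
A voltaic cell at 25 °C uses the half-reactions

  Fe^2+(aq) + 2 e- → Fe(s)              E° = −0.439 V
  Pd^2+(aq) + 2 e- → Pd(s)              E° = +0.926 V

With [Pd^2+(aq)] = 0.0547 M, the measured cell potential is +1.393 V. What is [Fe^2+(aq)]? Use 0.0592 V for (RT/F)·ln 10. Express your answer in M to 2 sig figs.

The Pd²⁺/Pd couple has the larger reduction potential, so it is the cathode: E°cell = +0.926 − (−0.439) = +1.365 V and n = 2.
Rearranging E = E° − (0.0592/n)·log Q gives log Q = 2(+1.365 − (+1.393))/0.0592 = −0.946.
Balancing electrons gives Pd^2+(aq) + Fe(s) → Pd(s) + Fe^2+(aq); thus Q = [Fe^2+(aq)] / [Pd^2+(aq)].
Solving for the unknown gives log [Fe^2+(aq)] = −2.208, so [Fe^2+(aq)] ≈ 0.0062 M.

0.0062 M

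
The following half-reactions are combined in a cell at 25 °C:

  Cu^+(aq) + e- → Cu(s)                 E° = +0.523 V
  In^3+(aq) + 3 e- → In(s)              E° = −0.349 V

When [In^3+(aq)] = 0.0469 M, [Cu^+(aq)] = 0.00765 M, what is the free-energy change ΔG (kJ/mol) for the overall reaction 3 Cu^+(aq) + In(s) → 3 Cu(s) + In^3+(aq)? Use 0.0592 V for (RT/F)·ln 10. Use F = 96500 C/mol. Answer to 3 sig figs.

E°cell = +0.523 − (−0.349) = +0.872 V; the balanced reaction transfers n = 3 electrons.
Here Q = [In^3+(aq)] / [Cu^+(aq)]^3 = 1.05×10^5 (log Q = 5.020), giving E = +0.872 − (0.0592/3)·(5.020) = +0.7729 V.
ΔG = −nFE = −(3)(96500)(+0.7729) J/mol = −224 kJ/mol.

−224 kJ/mol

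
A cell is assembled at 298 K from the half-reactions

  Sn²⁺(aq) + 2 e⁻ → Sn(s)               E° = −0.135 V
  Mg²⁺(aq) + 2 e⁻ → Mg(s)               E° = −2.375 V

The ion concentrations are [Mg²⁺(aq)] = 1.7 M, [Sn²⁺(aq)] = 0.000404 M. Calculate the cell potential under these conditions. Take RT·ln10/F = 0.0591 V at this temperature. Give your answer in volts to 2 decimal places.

+2.13 V

Since E°(Sn²⁺/Sn) > E°(Mg²⁺/Mg), Sn²⁺/Sn serves as the cathode.
E°cell = E°cat − E°an = −0.135 − (−2.375) = +2.240 V; n = 2.
Balancing gives Sn²⁺(aq) + Mg(s) → Sn(s) + Mg²⁺(aq); hence Q = [Mg²⁺(aq)] / [Sn²⁺(aq)] = 4.21×10^3 (log Q = 3.624).
Applying E = E° − (RT ln10/nF)·log Q gives +2.240 − (0.0591/2)(3.624) = +2.13 V.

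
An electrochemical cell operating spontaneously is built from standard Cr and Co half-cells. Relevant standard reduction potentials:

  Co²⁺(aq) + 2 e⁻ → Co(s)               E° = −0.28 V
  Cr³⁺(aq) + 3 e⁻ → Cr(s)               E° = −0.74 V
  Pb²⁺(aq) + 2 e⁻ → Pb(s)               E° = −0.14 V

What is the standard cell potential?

Of the two couples in this cell, the one with the more positive reduction potential is reduced at the cathode: here that is Co²⁺/Co (−0.28 V); Cr³⁺/Cr (−0.74 V) is the anode.
E°cell = E°(cathode) − E°(anode) = −0.28 − (−0.74) = +0.46 V.

+0.46 V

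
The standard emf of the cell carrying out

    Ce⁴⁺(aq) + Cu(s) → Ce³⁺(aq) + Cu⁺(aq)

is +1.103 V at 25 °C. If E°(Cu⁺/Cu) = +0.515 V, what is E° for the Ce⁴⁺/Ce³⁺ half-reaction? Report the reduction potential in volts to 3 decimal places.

In the reaction as written the Ce⁴⁺/Ce³⁺ couple is reduced (cathode) and Cu⁺/Cu is oxidized (anode), so E°cell = E°(Ce⁴⁺/Ce³⁺) − E°(Cu⁺/Cu).
E°(Ce⁴⁺/Ce³⁺) = E°cell + E°(anode) = +1.103 + (+0.515) = +1.618 V.

+1.618 V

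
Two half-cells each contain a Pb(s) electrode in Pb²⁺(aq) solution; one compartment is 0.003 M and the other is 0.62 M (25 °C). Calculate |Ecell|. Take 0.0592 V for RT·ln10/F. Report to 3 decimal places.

For a concentration cell E°cell = 0, since both electrodes use the same couple.
The compartment with the higher Pb²⁺(aq) concentration (0.62 M) acts as the cathode; ions are reduced there and produced at the dilute (0.003 M) anode.
With n = 2, Ecell = −(0.0592/2)·log([dilute]/[conc]) = −(0.0592/2)·log(0.003/0.62) = +0.069 V.

0.069 V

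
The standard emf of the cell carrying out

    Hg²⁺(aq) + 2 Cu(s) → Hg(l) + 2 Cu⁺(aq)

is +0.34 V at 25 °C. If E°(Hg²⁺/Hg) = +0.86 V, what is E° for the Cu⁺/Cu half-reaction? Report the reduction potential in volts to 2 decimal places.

+0.52 V

In the reaction as written the Hg²⁺/Hg couple is reduced (cathode) and Cu⁺/Cu is oxidized (anode), so E°cell = E°(Hg²⁺/Hg) − E°(Cu⁺/Cu).
E°(Cu⁺/Cu) = E°(cathode) − E°cell = +0.86 − (+0.34) = +0.52 V.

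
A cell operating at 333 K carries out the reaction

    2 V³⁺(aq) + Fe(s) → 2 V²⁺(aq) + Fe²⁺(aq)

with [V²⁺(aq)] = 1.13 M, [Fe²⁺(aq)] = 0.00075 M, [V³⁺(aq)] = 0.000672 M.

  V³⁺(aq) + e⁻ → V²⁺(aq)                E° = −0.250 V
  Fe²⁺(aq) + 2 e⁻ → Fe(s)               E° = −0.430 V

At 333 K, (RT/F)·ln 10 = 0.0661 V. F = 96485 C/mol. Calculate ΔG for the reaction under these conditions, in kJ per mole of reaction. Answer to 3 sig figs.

−13.5 kJ/mol

With V³⁺/V²⁺ reduced at the cathode, E°cell = −0.250 − (−0.430) = +0.180 V and n = 2.
The reaction quotient is ([V²⁺(aq)]^2·[Fe²⁺(aq)]) / [V³⁺(aq)]^2 = 2.12×10^3; by Nernst, E = +0.180 − (0.0661/2)(3.326) = +0.0701 V.
Finally ΔG = −nFE = −(2)(96485 C/mol)(+0.0701 V) = −13.5 kJ/mol.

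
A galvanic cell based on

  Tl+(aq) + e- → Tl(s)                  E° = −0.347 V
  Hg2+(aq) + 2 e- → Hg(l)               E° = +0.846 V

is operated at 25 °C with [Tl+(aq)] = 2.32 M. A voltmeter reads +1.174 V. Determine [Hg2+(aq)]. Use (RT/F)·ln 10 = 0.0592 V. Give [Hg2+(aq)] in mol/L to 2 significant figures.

1.2 M

The Hg²⁺/Hg couple has the larger reduction potential, so it is the cathode: E°cell = +0.846 − (−0.347) = +1.193 V and n = 2.
From the Nernst equation, log Q = n(E° − E)/0.0592 = 2·(+1.193 − (+1.174))/0.0592 = 0.642.
Balancing electrons gives Hg2+(aq) + 2 Tl(s) → Hg(l) + 2 Tl+(aq); thus Q = [Tl+(aq)]^2 / [Hg2+(aq)].
Solving for the unknown gives log [Hg2+(aq)] = 0.089, so [Hg2+(aq)] ≈ 1.2 M.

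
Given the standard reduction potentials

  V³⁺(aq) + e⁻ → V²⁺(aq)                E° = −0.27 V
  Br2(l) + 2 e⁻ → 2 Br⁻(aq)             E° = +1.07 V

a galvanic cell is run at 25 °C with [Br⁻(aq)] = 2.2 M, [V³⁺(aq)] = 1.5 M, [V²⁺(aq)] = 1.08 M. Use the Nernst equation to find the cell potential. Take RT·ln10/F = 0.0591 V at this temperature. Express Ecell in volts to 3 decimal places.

Since E°(Br₂/Br⁻) > E°(V³⁺/V²⁺), Br₂/Br⁻ serves as the cathode.
E°cell = E°cat − E°an = +1.07 − (−0.27) = +1.34 V; n = 2.
For the overall reaction Br2(l) + 2 V²⁺(aq) → 2 Br⁻(aq) + 2 V³⁺(aq), Q = ([Br⁻(aq)]^2·[V³⁺(aq)]^2) / [V²⁺(aq)]^2 = 9.34, giving log Q = 0.970.
E = E° − (0.0591/n)·log Q = +1.34 − (0.0591/2)(0.970) = +1.311 V.

+1.311 V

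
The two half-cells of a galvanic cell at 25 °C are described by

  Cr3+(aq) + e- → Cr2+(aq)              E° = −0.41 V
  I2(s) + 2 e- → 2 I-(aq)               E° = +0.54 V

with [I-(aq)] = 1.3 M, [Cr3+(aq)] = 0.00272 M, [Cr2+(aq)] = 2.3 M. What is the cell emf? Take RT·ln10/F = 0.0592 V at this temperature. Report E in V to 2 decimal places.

+1.12 V

I₂/I⁻ is reduced (cathode, E° = +0.54 V) and Cr³⁺/Cr²⁺ is oxidized (anode).
The standard potential is +0.54 − (−0.41) = +0.95 V and the balanced reaction transfers n = 2 electrons.
For the overall reaction I2(s) + 2 Cr2+(aq) → 2 I-(aq) + 2 Cr3+(aq), Q = ([I-(aq)]^2·[Cr3+(aq)]^2) / [Cr2+(aq)]^2 = 2.36×10^−6, giving log Q = −5.626.
By the Nernst equation, E = +0.95 − (0.0592/2)·(−5.626) = +1.12 V.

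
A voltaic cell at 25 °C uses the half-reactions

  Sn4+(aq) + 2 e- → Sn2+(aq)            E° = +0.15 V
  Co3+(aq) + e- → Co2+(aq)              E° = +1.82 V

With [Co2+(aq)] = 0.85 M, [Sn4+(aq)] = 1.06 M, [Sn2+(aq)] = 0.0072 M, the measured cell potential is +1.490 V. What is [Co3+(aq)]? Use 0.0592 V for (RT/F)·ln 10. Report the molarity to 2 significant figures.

0.0094 M

Co³⁺/Co²⁺ is the cathode (higher E°); E°cell = +1.82 − (+0.15) = +1.67 V with n = 2.
Rearranging E = E° − (0.0592/n)·log Q gives log Q = 2(+1.67 − (+1.490))/0.0592 = 6.081.
Balancing electrons gives 2 Co3+(aq) + Sn2+(aq) → 2 Co2+(aq) + Sn4+(aq); thus Q = ([Co2+(aq)]^2·[Sn4+(aq)]) / ([Co3+(aq)]^2·[Sn2+(aq)]).
Solving for the unknown gives log [Co3+(aq)] = −2.027, so [Co3+(aq)] ≈ 0.0094 M.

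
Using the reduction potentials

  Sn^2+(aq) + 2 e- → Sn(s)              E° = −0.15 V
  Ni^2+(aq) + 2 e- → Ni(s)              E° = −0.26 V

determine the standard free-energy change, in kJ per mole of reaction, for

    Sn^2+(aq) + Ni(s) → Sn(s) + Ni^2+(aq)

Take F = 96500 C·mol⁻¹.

In the reaction as written Sn^2+(aq) is reduced, so the Sn²⁺/Sn couple is the cathode and Ni²⁺/Ni is the anode.
E°cell = −0.15 − (−0.26) = +0.11 V; balancing electrons gives n = 2.
ΔG° = −nFE°cell = −(2)(96500)(+0.11) J/mol = −21.2 kJ/mol.

−21.2 kJ/mol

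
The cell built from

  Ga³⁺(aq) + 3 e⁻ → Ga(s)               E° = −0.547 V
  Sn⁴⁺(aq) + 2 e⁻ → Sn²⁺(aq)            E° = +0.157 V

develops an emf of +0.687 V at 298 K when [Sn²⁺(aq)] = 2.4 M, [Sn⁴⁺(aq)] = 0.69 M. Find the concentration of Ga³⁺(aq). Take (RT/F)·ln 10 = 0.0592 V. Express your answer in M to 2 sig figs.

1.1 M

The Sn⁴⁺/Sn²⁺ couple has the larger reduction potential, so it is the cathode: E°cell = +0.157 − (−0.547) = +0.704 V and n = 6.
Since E = E° − (0.0592/n)·log Q, log Q = n(E° − E)/0.0592 = 1.723.
For 3 Sn⁴⁺(aq) + 2 Ga(s) → 3 Sn²⁺(aq) + 2 Ga³⁺(aq), the reaction quotient is Q = ([Sn²⁺(aq)]^3·[Ga³⁺(aq)]^2) / [Sn⁴⁺(aq)]^3.
Substituting the known concentrations and solving, log [Ga³⁺(aq)] = 0.049 and [Ga³⁺(aq)] = 1.1 M.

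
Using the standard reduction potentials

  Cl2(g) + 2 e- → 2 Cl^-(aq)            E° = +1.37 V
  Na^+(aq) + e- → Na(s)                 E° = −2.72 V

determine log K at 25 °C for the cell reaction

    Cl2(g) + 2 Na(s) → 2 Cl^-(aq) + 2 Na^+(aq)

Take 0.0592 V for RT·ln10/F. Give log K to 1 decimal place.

log K = 138.2

The Cl₂/Cl⁻ couple is reduced (cathode); E°cell = +1.37 − (−2.72) = +4.09 V with n = 2.
At equilibrium E = 0, so log K = nE°cell / 0.0592 = (2)(+4.09) / 0.0592 = 138.2.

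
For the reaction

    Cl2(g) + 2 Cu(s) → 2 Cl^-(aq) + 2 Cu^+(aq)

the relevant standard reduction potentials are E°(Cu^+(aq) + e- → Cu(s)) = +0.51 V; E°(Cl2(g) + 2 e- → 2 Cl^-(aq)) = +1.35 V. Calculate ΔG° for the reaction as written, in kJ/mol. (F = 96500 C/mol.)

In the reaction as written Cl2(g) is reduced, so the Cl₂/Cl⁻ couple is the cathode and Cu⁺/Cu is the anode.
E°cell = +1.35 − (+0.51) = +0.84 V; balancing electrons gives n = 2.
ΔG° = −nFE°cell = −(2)(96500)(+0.84) J/mol = −162 kJ/mol.

−162 kJ/mol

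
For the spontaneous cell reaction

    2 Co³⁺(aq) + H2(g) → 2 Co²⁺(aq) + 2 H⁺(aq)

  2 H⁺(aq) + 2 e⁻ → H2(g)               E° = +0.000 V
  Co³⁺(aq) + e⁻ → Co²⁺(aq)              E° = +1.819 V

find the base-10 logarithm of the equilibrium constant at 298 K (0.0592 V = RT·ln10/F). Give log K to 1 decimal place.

log K = 61.5

The Co³⁺/Co²⁺ couple is reduced (cathode); E°cell = +1.819 − (+0.000) = +1.819 V with n = 2.
At equilibrium E = 0, so log K = nE°cell / 0.0592 = (2)(+1.819) / 0.0592 = 61.5.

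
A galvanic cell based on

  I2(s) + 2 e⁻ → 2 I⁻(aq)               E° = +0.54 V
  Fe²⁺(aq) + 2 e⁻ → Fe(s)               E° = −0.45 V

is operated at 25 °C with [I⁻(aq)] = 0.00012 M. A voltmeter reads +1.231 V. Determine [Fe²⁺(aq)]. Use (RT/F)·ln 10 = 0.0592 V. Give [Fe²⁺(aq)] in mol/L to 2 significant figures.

0.50 M

With I₂/I⁻ at the cathode and Fe²⁺/Fe at the anode, E°cell = +0.54 − (−0.45) = +0.99 V (n = 2).
Since E = E° − (0.0592/n)·log Q, log Q = n(E° − E)/0.0592 = −8.142.
The balanced reaction is I2(s) + Fe(s) → 2 I⁻(aq) + Fe²⁺(aq), so Q = [I⁻(aq)]^2·[Fe²⁺(aq)].
Isolating [Fe²⁺(aq)] in Q = 10^{−8.142} yields log [Fe²⁺(aq)] = −0.300, i.e. 0.50 M.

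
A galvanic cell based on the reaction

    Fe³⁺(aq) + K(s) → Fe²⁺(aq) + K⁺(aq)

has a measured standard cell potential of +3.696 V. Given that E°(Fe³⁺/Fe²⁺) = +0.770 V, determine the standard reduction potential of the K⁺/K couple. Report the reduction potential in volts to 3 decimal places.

In the reaction as written the Fe³⁺/Fe²⁺ couple is reduced (cathode) and K⁺/K is oxidized (anode), so E°cell = E°(Fe³⁺/Fe²⁺) − E°(K⁺/K).
E°(K⁺/K) = E°(cathode) − E°cell = +0.770 − (+3.696) = −2.926 V.

−2.926 V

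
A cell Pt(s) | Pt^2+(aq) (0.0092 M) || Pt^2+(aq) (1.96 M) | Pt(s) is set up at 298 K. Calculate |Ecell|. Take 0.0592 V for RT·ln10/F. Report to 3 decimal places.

0.069 V

For a concentration cell E°cell = 0, since both electrodes use the same couple.
The compartment with the higher Pt^2+(aq) concentration (1.96 M) acts as the cathode; ions are reduced there and produced at the dilute (0.0092 M) anode.
With n = 2, Ecell = −(0.0592/2)·log([dilute]/[conc]) = −(0.0592/2)·log(0.0092/1.96) = +0.069 V.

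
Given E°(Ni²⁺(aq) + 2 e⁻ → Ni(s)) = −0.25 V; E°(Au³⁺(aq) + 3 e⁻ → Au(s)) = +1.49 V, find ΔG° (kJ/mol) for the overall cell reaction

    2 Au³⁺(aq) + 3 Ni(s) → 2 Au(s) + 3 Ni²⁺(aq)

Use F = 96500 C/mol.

−1007 kJ/mol

In the reaction as written Au³⁺(aq) is reduced, so the Au³⁺/Au couple is the cathode and Ni²⁺/Ni is the anode.
E°cell = +1.49 − (−0.25) = +1.74 V; balancing electrons gives n = 6.
ΔG° = −nFE°cell = −(6)(96500)(+1.74) J/mol = −1007 kJ/mol.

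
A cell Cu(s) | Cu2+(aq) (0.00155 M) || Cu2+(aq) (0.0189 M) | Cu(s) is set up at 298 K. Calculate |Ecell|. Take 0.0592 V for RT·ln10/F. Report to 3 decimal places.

0.032 V

For a concentration cell E°cell = 0, since both electrodes use the same couple.
The compartment with the higher Cu2+(aq) concentration (0.0189 M) acts as the cathode; ions are reduced there and produced at the dilute (0.00155 M) anode.
With n = 2, Ecell = −(0.0592/2)·log([dilute]/[conc]) = −(0.0592/2)·log(0.00155/0.0189) = +0.032 V.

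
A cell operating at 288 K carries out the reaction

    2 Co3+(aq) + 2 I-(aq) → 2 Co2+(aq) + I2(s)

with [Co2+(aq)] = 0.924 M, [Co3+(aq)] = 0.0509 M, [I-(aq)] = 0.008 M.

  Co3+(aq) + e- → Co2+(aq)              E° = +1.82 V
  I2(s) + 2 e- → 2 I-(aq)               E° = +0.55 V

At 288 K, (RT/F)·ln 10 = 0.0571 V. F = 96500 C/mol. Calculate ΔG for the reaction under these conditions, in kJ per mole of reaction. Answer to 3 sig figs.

With Co³⁺/Co²⁺ reduced at the cathode, E°cell = +1.82 − (+0.55) = +1.27 V and n = 2.
Here Q = [Co2+(aq)]^2 / ([Co3+(aq)]^2·[I-(aq)]^2) = 5.15×10^6 (log Q = 6.712), giving E = +1.27 − (0.0571/2)·(6.712) = +1.0784 V.
ΔG = −nFE = −(2)(96500)(+1.0784) J/mol = −208 kJ/mol.

−208 kJ/mol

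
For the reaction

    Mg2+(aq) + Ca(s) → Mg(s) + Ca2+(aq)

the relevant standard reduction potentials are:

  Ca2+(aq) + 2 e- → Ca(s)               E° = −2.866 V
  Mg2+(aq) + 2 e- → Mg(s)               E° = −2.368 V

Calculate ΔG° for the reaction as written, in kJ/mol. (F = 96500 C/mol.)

−96.1 kJ/mol

In the reaction as written Mg2+(aq) is reduced, so the Mg²⁺/Mg couple is the cathode and Ca²⁺/Ca is the anode.
E°cell = −2.368 − (−2.866) = +0.498 V; balancing electrons gives n = 2.
ΔG° = −nFE°cell = −(2)(96500)(+0.498) J/mol = −96.1 kJ/mol.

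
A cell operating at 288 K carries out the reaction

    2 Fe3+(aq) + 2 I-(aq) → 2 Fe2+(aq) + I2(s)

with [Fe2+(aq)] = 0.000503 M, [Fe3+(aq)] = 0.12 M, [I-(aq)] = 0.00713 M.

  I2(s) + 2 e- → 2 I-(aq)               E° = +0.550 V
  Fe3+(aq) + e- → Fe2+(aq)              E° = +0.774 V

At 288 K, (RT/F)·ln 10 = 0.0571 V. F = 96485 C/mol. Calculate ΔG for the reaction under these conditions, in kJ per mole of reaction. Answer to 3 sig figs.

−45.8 kJ/mol

The standard cell potential is +0.774 − (+0.550) = +0.224 V, with n = 2 electrons in the balanced equation.
Here Q = [Fe2+(aq)]^2 / ([Fe3+(aq)]^2·[I-(aq)]^2) = 0.346 (log Q = −0.461), giving E = +0.224 − (0.0571/2)·(−0.461) = +0.2372 V.
Then ΔG = −nFE = −2 × 96485 × +0.2372 J/mol = −45.8 kJ/mol.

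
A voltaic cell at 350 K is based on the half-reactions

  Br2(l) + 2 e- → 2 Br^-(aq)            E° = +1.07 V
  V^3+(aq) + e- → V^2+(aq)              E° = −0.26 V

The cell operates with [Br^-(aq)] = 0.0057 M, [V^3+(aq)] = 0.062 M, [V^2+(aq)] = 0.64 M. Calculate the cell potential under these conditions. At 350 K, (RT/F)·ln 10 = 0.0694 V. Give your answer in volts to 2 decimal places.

+1.56 V

Br₂/Br⁻ is reduced (cathode, E° = +1.07 V) and V³⁺/V²⁺ is oxidized (anode).
E°cell = E°cat − E°an = +1.07 − (−0.26) = +1.33 V; n = 2.
For the overall reaction Br2(l) + 2 V^2+(aq) → 2 Br^-(aq) + 2 V^3+(aq), Q = ([Br^-(aq)]^2·[V^3+(aq)]^2) / [V^2+(aq)]^2 = 3.05×10^−7, giving log Q = −6.516.
Applying E = E° − (RT ln10/nF)·log Q gives +1.33 − (0.0694/2)(−6.516) = +1.56 V.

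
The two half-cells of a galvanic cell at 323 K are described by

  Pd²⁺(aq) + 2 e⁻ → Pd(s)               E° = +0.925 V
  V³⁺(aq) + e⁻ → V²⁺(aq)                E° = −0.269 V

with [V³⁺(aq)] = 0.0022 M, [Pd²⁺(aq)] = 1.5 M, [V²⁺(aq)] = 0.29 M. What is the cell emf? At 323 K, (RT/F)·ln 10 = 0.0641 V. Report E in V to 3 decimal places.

+1.336 V

Pd²⁺/Pd is reduced (cathode, E° = +0.925 V) and V³⁺/V²⁺ is oxidized (anode).
E°cell = E°cat − E°an = +0.925 − (−0.269) = +1.194 V; n = 2.
The balanced reaction is Pd²⁺(aq) + 2 V²⁺(aq) → Pd(s) + 2 V³⁺(aq), so Q = [V³⁺(aq)]^2 / ([Pd²⁺(aq)]·[V²⁺(aq)]^2) = 3.84×10^−5 and log Q = −4.416.
E = E° − (0.0641/n)·log Q = +1.194 − (0.0641/2)(−4.416) = +1.336 V.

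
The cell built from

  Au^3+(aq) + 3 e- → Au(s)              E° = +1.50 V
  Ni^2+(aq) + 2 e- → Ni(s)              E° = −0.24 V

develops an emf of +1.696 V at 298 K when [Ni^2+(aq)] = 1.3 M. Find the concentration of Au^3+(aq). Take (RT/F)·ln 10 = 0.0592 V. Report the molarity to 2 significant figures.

0.0087 M

The Au³⁺/Au couple has the larger reduction potential, so it is the cathode: E°cell = +1.50 − (−0.24) = +1.74 V and n = 6.
Rearranging E = E° − (0.0592/n)·log Q gives log Q = 6(+1.74 − (+1.696))/0.0592 = 4.459.
Balancing electrons gives 2 Au^3+(aq) + 3 Ni(s) → 2 Au(s) + 3 Ni^2+(aq); thus Q = [Ni^2+(aq)]^3 / [Au^3+(aq)]^2.
Isolating [Au^3+(aq)] in Q = 10^{4.459} yields log [Au^3+(aq)] = −2.059, i.e. 0.0087 M.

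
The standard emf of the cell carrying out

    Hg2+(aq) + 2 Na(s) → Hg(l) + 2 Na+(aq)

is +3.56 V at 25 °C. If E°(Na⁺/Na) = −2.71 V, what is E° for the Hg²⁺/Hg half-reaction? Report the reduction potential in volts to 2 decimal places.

+0.85 V

In the reaction as written the Hg²⁺/Hg couple is reduced (cathode) and Na⁺/Na is oxidized (anode), so E°cell = E°(Hg²⁺/Hg) − E°(Na⁺/Na).
E°(Hg²⁺/Hg) = E°cell + E°(anode) = +3.56 + (−2.71) = +0.85 V.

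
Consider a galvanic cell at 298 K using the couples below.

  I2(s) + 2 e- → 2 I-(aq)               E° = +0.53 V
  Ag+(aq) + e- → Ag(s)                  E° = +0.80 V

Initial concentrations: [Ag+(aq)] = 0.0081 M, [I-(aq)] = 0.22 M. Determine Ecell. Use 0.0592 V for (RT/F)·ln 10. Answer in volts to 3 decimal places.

+0.107 V

Since E°(Ag⁺/Ag) > E°(I₂/I⁻), Ag⁺/Ag serves as the cathode.
The standard potential is +0.80 − (+0.53) = +0.27 V and the balanced reaction transfers n = 2 electrons.
Balancing gives 2 Ag+(aq) + 2 I-(aq) → 2 Ag(s) + I2(s); hence Q = 1 / ([Ag+(aq)]^2·[I-(aq)]^2) = 3.15×10^5 (log Q = 5.498).
By the Nernst equation, E = +0.27 − (0.0592/2)·(5.498) = +0.107 V.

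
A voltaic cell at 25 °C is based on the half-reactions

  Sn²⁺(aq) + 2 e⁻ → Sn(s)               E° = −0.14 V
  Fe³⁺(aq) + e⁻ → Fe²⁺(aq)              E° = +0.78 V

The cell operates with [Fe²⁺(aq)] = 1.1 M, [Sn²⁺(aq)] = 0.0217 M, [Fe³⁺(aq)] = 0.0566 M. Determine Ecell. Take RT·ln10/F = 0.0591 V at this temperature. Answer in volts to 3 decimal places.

+0.893 V

Fe³⁺/Fe²⁺ is reduced (cathode, E° = +0.78 V) and Sn²⁺/Sn is oxidized (anode).
E°cell = +0.78 − (−0.14) = +0.92 V, with n = 2 electrons transferred.
The balanced reaction is 2 Fe³⁺(aq) + Sn(s) → 2 Fe²⁺(aq) + Sn²⁺(aq), so Q = ([Fe²⁺(aq)]^2·[Sn²⁺(aq)]) / [Fe³⁺(aq)]^2 = 8.2 and log Q = 0.914.
E = E° − (0.0591/n)·log Q = +0.92 − (0.0591/2)(0.914) = +0.893 V.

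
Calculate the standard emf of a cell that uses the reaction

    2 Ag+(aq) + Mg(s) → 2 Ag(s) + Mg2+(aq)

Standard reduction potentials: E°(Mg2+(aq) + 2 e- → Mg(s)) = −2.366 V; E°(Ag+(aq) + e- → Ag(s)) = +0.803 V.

+3.169 V

Ag+(aq) gains electrons, so the Ag⁺/Ag couple is the cathode; the Mg²⁺/Mg couple is the anode.
E°cell = E°(cathode) − E°(anode) = +0.803 − (−2.366) = +3.169 V.
The positive value indicates the reaction is spontaneous as written.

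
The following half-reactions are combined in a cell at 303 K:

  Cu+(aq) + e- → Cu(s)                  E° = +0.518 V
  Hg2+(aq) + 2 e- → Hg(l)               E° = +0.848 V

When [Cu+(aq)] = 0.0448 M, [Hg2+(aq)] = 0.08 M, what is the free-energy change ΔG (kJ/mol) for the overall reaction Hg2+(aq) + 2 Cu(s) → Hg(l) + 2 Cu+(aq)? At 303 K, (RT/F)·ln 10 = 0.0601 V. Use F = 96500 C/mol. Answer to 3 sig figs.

E°cell = +0.848 − (+0.518) = +0.330 V; the balanced reaction transfers n = 2 electrons.
Q = [Cu+(aq)]^2 / [Hg2+(aq)] = 0.0251, so log Q = −1.601 and E = +0.330 − (0.0601/2)(−1.601) = +0.3781 V.
Finally ΔG = −nFE = −(2)(96500 C/mol)(+0.3781 V) = −73.0 kJ/mol.

−73.0 kJ/mol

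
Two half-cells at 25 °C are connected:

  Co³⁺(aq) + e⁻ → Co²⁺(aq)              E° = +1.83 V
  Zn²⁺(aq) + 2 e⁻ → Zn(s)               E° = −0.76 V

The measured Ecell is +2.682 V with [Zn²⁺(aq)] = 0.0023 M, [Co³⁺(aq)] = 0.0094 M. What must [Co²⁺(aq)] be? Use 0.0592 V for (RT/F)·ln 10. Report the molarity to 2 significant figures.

0.0055 M

Co³⁺/Co²⁺ is the cathode (higher E°); E°cell = +1.83 − (−0.76) = +2.59 V with n = 2.
Since E = E° − (0.0592/n)·log Q, log Q = n(E° − E)/0.0592 = −3.108.
The balanced reaction is 2 Co³⁺(aq) + Zn(s) → 2 Co²⁺(aq) + Zn²⁺(aq), so Q = ([Co²⁺(aq)]^2·[Zn²⁺(aq)]) / [Co³⁺(aq)]^2.
Substituting the known concentrations and solving, log [Co²⁺(aq)] = −2.262 and [Co²⁺(aq)] = 0.0055 M.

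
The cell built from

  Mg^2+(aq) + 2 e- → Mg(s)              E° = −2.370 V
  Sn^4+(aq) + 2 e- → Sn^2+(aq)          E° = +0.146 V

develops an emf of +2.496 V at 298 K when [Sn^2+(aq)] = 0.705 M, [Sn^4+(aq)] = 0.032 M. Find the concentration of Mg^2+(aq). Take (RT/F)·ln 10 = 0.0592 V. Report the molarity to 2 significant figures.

0.22 M

With Sn⁴⁺/Sn²⁺ at the cathode and Mg²⁺/Mg at the anode, E°cell = +0.146 − (−2.370) = +2.516 V (n = 2).
Rearranging E = E° − (0.0592/n)·log Q gives log Q = 2(+2.516 − (+2.496))/0.0592 = 0.676.
Balancing electrons gives Sn^4+(aq) + Mg(s) → Sn^2+(aq) + Mg^2+(aq); thus Q = ([Sn^2+(aq)]·[Mg^2+(aq)]) / [Sn^4+(aq)].
Solving for the unknown gives log [Mg^2+(aq)] = −0.667, so [Mg^2+(aq)] ≈ 0.22 M.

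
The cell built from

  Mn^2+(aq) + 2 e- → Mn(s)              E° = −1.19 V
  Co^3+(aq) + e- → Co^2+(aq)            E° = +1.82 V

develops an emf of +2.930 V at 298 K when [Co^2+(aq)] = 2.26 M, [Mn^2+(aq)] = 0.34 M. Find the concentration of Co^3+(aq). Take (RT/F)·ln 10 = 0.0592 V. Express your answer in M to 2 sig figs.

Co³⁺/Co²⁺ is the cathode (higher E°); E°cell = +1.82 − (−1.19) = +3.01 V with n = 2.
Since E = E° − (0.0592/n)·log Q, log Q = n(E° − E)/0.0592 = 2.703.
The balanced reaction is 2 Co^3+(aq) + Mn(s) → 2 Co^2+(aq) + Mn^2+(aq), so Q = ([Co^2+(aq)]^2·[Mn^2+(aq)]) / [Co^3+(aq)]^2.
Isolating [Co^3+(aq)] in Q = 10^{2.703} yields log [Co^3+(aq)] = −1.232, i.e. 0.059 M.

0.059 M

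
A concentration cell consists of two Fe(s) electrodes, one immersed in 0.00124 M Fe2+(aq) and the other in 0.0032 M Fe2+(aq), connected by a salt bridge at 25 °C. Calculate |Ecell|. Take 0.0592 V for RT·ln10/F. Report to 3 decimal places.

0.012 V

For a concentration cell E°cell = 0, since both electrodes use the same couple.
The compartment with the higher Fe2+(aq) concentration (0.0032 M) acts as the cathode; ions are reduced there and produced at the dilute (0.00124 M) anode.
With n = 2, Ecell = −(0.0592/2)·log([dilute]/[conc]) = −(0.0592/2)·log(0.00124/0.0032) = +0.012 V.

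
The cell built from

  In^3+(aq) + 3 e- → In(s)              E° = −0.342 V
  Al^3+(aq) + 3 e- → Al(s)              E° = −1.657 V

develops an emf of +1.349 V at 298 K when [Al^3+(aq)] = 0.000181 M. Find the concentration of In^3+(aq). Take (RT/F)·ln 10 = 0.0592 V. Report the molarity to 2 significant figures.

In³⁺/In is the cathode (higher E°); E°cell = −0.342 − (−1.657) = +1.315 V with n = 3.
Since E = E° − (0.0592/n)·log Q, log Q = n(E° − E)/0.0592 = −1.723.
Balancing electrons gives In^3+(aq) + Al(s) → In(s) + Al^3+(aq); thus Q = [Al^3+(aq)] / [In^3+(aq)].
Solving for the unknown gives log [In^3+(aq)] = −2.019, so [In^3+(aq)] ≈ 0.0096 M.

0.0096 M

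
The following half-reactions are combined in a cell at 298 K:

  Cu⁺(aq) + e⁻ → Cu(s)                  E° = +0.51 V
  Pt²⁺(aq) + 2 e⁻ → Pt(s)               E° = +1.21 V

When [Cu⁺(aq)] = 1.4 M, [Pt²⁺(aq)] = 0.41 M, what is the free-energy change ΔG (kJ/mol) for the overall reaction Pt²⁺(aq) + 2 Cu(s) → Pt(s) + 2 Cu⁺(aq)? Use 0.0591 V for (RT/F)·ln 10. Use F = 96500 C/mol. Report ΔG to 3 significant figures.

−131 kJ/mol

The standard cell potential is +1.21 − (+0.51) = +0.70 V, with n = 2 electrons in the balanced equation.
Q = [Cu⁺(aq)]^2 / [Pt²⁺(aq)] = 4.78, so log Q = 0.679 and E = +0.70 − (0.0591/2)(0.679) = +0.6799 V.
Finally ΔG = −nFE = −(2)(96500 C/mol)(+0.6799 V) = −131 kJ/mol.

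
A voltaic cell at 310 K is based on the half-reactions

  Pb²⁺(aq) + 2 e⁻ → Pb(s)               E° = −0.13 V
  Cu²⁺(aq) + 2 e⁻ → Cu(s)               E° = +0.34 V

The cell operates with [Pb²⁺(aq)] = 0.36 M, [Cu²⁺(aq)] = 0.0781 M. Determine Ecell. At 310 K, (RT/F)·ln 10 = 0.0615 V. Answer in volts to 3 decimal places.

The Cu²⁺/Cu couple has the more positive E°, so it is the cathode; Pb²⁺/Pb is the anode.
E°cell = E°cat − E°an = +0.34 − (−0.13) = +0.47 V; n = 2.
Balancing gives Cu²⁺(aq) + Pb(s) → Cu(s) + Pb²⁺(aq); hence Q = [Pb²⁺(aq)] / [Cu²⁺(aq)] = 4.61 (log Q = 0.664).
Applying E = E° − (RT ln10/nF)·log Q gives +0.47 − (0.0615/2)(0.664) = +0.450 V.

+0.450 V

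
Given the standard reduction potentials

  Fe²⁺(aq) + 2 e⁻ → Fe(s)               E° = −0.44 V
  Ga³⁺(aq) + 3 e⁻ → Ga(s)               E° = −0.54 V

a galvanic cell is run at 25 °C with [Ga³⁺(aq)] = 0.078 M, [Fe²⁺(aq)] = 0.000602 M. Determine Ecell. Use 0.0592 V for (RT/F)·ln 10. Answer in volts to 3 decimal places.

Since E°(Fe²⁺/Fe) > E°(Ga³⁺/Ga), Fe²⁺/Fe serves as the cathode.
The standard potential is −0.44 − (−0.54) = +0.10 V and the balanced reaction transfers n = 6 electrons.
The balanced reaction is 3 Fe²⁺(aq) + 2 Ga(s) → 3 Fe(s) + 2 Ga³⁺(aq), so Q = [Ga³⁺(aq)]^2 / [Fe²⁺(aq)]^3 = 2.79×10^7 and log Q = 7.445.
By the Nernst equation, E = +0.10 − (0.0592/6)·(7.445) = +0.027 V.

+0.027 V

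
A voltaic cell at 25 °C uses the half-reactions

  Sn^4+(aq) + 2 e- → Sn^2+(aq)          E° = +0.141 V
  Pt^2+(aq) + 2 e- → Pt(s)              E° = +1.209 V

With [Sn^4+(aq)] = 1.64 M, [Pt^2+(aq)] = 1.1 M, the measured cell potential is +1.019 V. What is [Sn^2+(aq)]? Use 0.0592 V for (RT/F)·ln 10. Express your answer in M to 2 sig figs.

With Pt²⁺/Pt at the cathode and Sn⁴⁺/Sn²⁺ at the anode, E°cell = +1.209 − (+0.141) = +1.068 V (n = 2).
Rearranging E = E° − (0.0592/n)·log Q gives log Q = 2(+1.068 − (+1.019))/0.0592 = 1.655.
For Pt^2+(aq) + Sn^2+(aq) → Pt(s) + Sn^4+(aq), the reaction quotient is Q = [Sn^4+(aq)] / ([Pt^2+(aq)]·[Sn^2+(aq)]).
Solving for the unknown gives log [Sn^2+(aq)] = −1.482, so [Sn^2+(aq)] ≈ 0.033 M.

0.033 M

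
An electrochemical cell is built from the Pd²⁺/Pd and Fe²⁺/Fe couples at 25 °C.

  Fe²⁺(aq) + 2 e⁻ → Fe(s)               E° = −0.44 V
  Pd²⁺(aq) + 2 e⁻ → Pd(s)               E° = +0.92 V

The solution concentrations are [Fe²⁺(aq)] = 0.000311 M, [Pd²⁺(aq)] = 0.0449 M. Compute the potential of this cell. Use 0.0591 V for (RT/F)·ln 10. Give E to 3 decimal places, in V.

Pd²⁺/Pd is reduced (cathode, E° = +0.92 V) and Fe²⁺/Fe is oxidized (anode).
The standard potential is +0.92 − (−0.44) = +1.36 V and the balanced reaction transfers n = 2 electrons.
The balanced reaction is Pd²⁺(aq) + Fe(s) → Pd(s) + Fe²⁺(aq), so Q = [Fe²⁺(aq)] / [Pd²⁺(aq)] = 0.00693 and log Q = −2.159.
By the Nernst equation, E = +1.36 − (0.0591/2)·(−2.159) = +1.424 V.

+1.424 V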